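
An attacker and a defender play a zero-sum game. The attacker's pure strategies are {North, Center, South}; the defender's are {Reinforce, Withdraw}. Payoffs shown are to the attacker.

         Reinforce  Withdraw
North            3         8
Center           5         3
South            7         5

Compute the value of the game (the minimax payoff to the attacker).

41/7

Row minima: North → 3, Center → 3, South → 5; maximin = 5.
Column maxima: Reinforce → 7, Withdraw → 8; minimax = 7.
5 ≠ 7, so there is no saddle point; optimal play is mixed.
Center is strictly dominated by South, so the attacker never plays it.
On the remaining 2×2 (North, South vs Reinforce, Withdraw):
Let the attacker play North with probability p. Expected payoff against Reinforce: 3p + 7(1−p) = −4p + 7; against Withdraw: 8p + 5(1−p) = 3p + 5.
Setting these equal: −4p + 7 = 3p + 5 ⇒ −7p = -2 ⇒ p = 2/7, and the value is (-4)·(2/7) + 7 = 41/7.
For the defender: with q = P(Reinforce), equating North's and South's payoffs gives −5q + 8 = 2q + 5 ⇒ q = 3/7.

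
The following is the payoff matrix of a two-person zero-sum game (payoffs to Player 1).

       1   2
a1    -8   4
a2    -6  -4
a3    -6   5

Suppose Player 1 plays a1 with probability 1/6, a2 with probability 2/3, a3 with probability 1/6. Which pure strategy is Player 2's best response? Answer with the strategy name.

1

If Player 2 plays 1, Player 1's expected payoff is (1/6)·(-8) + (2/3)·(-6) + (1/6)·(-6) = -19/3.
If Player 2 plays 2, Player 1's expected payoff is (1/6)·4 + (2/3)·(-4) + (1/6)·5 = -7/6.
Player 2 minimizes Player 1's payoff; the smallest is -19/3, so the best response is 1.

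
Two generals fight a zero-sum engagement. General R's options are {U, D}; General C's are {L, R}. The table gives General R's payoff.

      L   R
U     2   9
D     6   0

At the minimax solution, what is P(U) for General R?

Row minima: U → 2, D → 0; maximin = 2.
Column maxima: L → 6, R → 9; minimax = 6.
2 ≠ 6, so there is no saddle point; optimal play is mixed.
Let General R play U with probability p. Expected payoff against L: 2p + 6(1−p) = −4p + 6; against R: 9p + 0(1−p) = 9p.
Setting these equal: −4p + 6 = 9p ⇒ −13p = -6 ⇒ p = 6/13, and the value is (-4)·(6/13) + 6 = 54/13.
For General C: with q = P(L), equating U's and D's payoffs gives −7q + 9 = 6q ⇒ q = 9/13.

6/13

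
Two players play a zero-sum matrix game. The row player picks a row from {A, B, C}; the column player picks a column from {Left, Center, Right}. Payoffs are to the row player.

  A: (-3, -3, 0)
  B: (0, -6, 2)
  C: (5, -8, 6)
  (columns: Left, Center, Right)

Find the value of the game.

Row minima: A → -3, B → -6, C → -8; maximin = -3.
Column maxima: Left → 5, Center → -3, Right → 6; minimax = -3.
Since maximin = minimax = -3, there is a saddle point and the value is -3.

-3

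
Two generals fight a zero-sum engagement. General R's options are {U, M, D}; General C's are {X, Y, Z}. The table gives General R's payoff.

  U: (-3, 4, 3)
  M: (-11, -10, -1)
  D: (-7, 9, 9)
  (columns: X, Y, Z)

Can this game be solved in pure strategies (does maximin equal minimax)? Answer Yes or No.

Row minima: U → -3, M → -11, D → -7; maximin = -3.
Column maxima: X → -3, Y → 9, Z → 9; minimax = -3.
maximin = minimax = -3, so a saddle point exists.

Yes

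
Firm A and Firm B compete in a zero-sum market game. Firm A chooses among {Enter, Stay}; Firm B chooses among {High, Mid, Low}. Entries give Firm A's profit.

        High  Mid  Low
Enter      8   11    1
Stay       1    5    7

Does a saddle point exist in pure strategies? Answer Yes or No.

Row minima: Enter → 1, Stay → 1; maximin = 1.
Column maxima: High → 8, Mid → 11, Low → 7; minimax = 7.
1 ≠ 7, so no pure-strategy equilibrium exists.

No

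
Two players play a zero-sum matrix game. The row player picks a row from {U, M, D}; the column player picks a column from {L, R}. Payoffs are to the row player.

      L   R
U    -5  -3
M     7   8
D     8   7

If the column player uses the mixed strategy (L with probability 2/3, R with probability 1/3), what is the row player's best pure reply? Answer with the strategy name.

Expected payoff of U: (2/3)·(-5) + (1/3)·(-3) = -13/3.
Expected payoff of M: (2/3)·7 + (1/3)·8 = 22/3.
Expected payoff of D: (2/3)·8 + (1/3)·7 = 23/3.
The largest is 23/3, so the row player's best response is D.

D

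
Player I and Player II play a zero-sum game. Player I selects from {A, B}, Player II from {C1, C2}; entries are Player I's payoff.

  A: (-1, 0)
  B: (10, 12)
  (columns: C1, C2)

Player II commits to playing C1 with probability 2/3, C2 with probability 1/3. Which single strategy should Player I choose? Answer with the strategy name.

B

Expected payoff of A: (2/3)·(-1) + (1/3)·0 = -2/3.
Expected payoff of B: (2/3)·10 + (1/3)·12 = 32/3.
The largest is 32/3, so Player I's best response is B.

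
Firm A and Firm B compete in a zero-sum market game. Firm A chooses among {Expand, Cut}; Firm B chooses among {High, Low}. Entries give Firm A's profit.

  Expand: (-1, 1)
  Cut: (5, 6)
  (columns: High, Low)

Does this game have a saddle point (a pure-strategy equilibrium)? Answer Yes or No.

Row minima: Expand → -1, Cut → 5; maximin = 5.
Column maxima: High → 5, Low → 6; minimax = 5.
maximin = minimax = 5, so a saddle point exists.

Yes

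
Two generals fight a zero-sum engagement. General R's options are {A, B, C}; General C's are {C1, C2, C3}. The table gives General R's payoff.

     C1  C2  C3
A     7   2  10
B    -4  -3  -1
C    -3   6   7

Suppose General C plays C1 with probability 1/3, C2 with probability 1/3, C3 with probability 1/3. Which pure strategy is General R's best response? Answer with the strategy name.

Expected payoff of A: (1/3)·7 + (1/3)·2 + (1/3)·10 = 19/3.
Expected payoff of B: (1/3)·(-4) + (1/3)·(-3) + (1/3)·(-1) = -8/3.
Expected payoff of C: (1/3)·(-3) + (1/3)·6 + (1/3)·7 = 10/3.
The largest is 19/3, so General R's best response is A.

A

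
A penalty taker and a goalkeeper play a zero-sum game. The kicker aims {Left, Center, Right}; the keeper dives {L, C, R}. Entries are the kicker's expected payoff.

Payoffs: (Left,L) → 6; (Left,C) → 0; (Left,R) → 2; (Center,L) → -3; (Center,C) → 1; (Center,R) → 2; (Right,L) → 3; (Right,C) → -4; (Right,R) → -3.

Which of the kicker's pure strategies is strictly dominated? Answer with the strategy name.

Left gives a strictly higher payoff than Right against every column: 6 > 3, 0 > -4, 2 > -3.
So Right is strictly dominated and the kicker never plays it.

Right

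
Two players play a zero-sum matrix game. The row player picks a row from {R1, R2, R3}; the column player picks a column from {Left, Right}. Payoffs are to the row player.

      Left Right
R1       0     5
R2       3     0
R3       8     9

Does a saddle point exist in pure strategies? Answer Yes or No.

Yes

Row minima: R1 → 0, R2 → 0, R3 → 8; maximin = 8.
Column maxima: Left → 8, Right → 9; minimax = 8.
maximin = minimax = 8, so a saddle point exists.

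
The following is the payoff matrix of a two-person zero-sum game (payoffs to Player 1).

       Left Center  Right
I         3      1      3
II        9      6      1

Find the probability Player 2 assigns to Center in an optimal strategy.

Row minima: I → 1, II → 1; maximin = 1.
Column maxima: Left → 9, Center → 6, Right → 3; minimax = 3.
1 ≠ 3, so there is no saddle point; optimal play is mixed.
Left is strictly dominated by Center (it gives Player 1 strictly more in every row), so Player 2 never plays it.
On the remaining 2×2 (I, II vs Center, Right):
Let Player 1 play I with probability p. Expected payoff against Center: 1p + 6(1−p) = −5p + 6; against Right: 3p + 1(1−p) = 2p + 1.
Setting these equal: −5p + 6 = 2p + 1 ⇒ −7p = -5 ⇒ p = 5/7, and the value is (-5)·(5/7) + 6 = 17/7.
For Player 2: with q = P(Center), equating I's and II's payoffs gives −2q + 3 = 5q + 1 ⇒ q = 2/7.

2/7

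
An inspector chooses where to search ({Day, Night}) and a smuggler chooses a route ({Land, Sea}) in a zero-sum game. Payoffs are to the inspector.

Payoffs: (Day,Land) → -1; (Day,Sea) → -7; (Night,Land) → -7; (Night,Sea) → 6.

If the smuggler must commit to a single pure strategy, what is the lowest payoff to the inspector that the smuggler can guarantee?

-1

Column maxima: Land → -1, Sea → 6.
The smallest of these is -1.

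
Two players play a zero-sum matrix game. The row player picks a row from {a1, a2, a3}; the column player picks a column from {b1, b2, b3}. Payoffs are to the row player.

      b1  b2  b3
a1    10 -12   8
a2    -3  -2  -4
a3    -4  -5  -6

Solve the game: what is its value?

Row minima: a1 → -12, a2 → -4, a3 → -6; maximin = -4.
Column maxima: b1 → 10, b2 → -2, b3 → 8; minimax = -2.
-4 ≠ -2, so there is no saddle point; optimal play is mixed.
a3 is strictly dominated by a2, so the row player never plays it.
b1 is strictly dominated by b3 (it gives the row player strictly more in every row), so the column player never plays it.
On the remaining 2×2 (a1, a2 vs b2, b3):
Let the row player play a1 with probability p. Expected payoff against b2: (-12)p + (-2)(1−p) = −10p − 2; against b3: 8p + (-4)(1−p) = 12p − 4.
Setting these equal: −10p − 2 = 12p − 4 ⇒ −22p = -2 ⇒ p = 1/11, and the value is (-10)·(1/11) − 2 = -32/11.
For the column player: with q = P(b2), equating a1's and a2's payoffs gives −20q + 8 = 2q − 4 ⇒ q = 6/11.

-32/11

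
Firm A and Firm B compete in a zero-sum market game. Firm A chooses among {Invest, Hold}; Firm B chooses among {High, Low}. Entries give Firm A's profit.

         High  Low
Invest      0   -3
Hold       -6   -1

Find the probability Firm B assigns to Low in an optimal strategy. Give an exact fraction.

3/4

Row minima: Invest → -3, Hold → -6; maximin = -3.
Column maxima: High → 0, Low → -1; minimax = -1.
-3 ≠ -1, so there is no saddle point; optimal play is mixed.
Let Firm A play Invest with probability p. Expected payoff against High: 0p + (-6)(1−p) = 6p − 6; against Low: (-3)p + (-1)(1−p) = −2p − 1.
Setting these equal: 6p − 6 = −2p − 1 ⇒ 8p = 5 ⇒ p = 5/8, and the value is (6)·(5/8) − 6 = -9/4.
For Firm B: with q = P(High), equating Invest's and Hold's payoffs gives 3q − 3 = −5q − 1 ⇒ q = 1/4.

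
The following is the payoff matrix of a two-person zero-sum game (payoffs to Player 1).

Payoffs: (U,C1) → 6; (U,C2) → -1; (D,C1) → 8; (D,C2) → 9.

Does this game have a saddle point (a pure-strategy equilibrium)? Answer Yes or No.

Row minima: U → -1, D → 8; maximin = 8.
Column maxima: C1 → 8, C2 → 9; minimax = 8.
maximin = minimax = 8, so a saddle point exists.

Yes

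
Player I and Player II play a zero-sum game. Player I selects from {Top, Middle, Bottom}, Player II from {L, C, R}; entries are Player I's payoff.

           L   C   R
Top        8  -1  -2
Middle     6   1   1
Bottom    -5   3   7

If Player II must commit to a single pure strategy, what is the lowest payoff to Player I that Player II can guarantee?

3

Column maxima: L → 8, C → 3, R → 7.
The smallest of these is 3.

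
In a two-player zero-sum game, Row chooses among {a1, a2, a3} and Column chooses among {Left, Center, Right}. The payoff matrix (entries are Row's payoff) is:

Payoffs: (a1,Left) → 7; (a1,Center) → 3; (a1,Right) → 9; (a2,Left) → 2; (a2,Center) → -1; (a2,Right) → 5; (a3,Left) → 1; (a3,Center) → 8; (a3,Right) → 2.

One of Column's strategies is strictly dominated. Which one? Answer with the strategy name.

Left holds Row's payoff strictly below Right in every row: 7 < 9, 2 < 5, 1 < 2.
So Right is strictly dominated for Column.

Right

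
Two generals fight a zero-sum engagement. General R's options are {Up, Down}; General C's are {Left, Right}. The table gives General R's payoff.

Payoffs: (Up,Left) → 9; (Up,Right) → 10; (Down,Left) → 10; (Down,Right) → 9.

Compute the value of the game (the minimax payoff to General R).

19/2

Row minima: Up → 9, Down → 9; maximin = 9.
Column maxima: Left → 10, Right → 10; minimax = 10.
9 ≠ 10, so there is no saddle point; optimal play is mixed.
Let General R play Up with probability p. Expected payoff against Left: 9p + 10(1−p) = −p + 10; against Right: 10p + 9(1−p) = p + 9.
Setting these equal: −p + 10 = p + 9 ⇒ −2p = -1 ⇒ p = 1/2, and the value is (-1)·(1/2) + 10 = 19/2.
For General C: with q = P(Left), equating Up's and Down's payoffs gives −q + 10 = q + 9 ⇒ q = 1/2.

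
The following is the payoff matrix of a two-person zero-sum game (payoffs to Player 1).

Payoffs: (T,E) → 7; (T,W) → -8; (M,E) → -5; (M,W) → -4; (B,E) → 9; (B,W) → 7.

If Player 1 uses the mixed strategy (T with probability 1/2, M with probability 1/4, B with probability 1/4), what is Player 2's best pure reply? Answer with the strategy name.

W

If Player 2 plays E, Player 1's expected payoff is (1/2)·7 + (1/4)·(-5) + (1/4)·9 = 9/2.
If Player 2 plays W, Player 1's expected payoff is (1/2)·(-8) + (1/4)·(-4) + (1/4)·7 = -13/4.
Player 2 minimizes Player 1's payoff; the smallest is -13/4, so the best response is W.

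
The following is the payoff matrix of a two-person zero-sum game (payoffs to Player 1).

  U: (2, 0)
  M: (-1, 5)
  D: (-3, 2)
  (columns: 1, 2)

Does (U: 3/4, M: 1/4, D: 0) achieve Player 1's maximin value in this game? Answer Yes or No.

Yes

Against 1 this mix gives (3/4)·2 + (1/4)·(-1) = 5/4.
Against 2 this mix gives (3/4)·0 + (1/4)·5 = 5/4.
All of Player 2's active replies (1, 2) yield 5/4, and no column does worse for Player 1. The mix makes Player 2 indifferent and guarantees 5/4, so it is optimal.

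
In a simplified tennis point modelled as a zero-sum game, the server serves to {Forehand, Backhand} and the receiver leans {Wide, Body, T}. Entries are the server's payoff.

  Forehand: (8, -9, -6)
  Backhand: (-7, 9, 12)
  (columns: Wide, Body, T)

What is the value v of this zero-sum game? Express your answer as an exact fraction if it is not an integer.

3/11

Row minima: Forehand → -9, Backhand → -7; maximin = -7.
Column maxima: Wide → 8, Body → 9, T → 12; minimax = 8.
-7 ≠ 8, so there is no saddle point; optimal play is mixed.
T is strictly dominated by Body (it gives the server strictly more in every row), so the receiver never plays it.
On the remaining 2×2 (Forehand, Backhand vs Wide, Body):
Let the server play Forehand with probability p. Expected payoff against Wide: 8p + (-7)(1−p) = 15p − 7; against Body: (-9)p + 9(1−p) = −18p + 9.
Setting these equal: 15p − 7 = −18p + 9 ⇒ 33p = 16 ⇒ p = 16/33, and the value is (15)·(16/33) − 7 = 3/11.
For the receiver: with q = P(Wide), equating Forehand's and Backhand's payoffs gives 17q − 9 = −16q + 9 ⇒ q = 6/11.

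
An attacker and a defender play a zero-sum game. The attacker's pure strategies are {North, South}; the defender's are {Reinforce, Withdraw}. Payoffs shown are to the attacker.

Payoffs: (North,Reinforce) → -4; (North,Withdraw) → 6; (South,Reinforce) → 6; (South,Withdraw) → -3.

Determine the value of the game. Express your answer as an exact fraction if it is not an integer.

24/19

Row minima: North → -4, South → -3; maximin = -3.
Column maxima: Reinforce → 6, Withdraw → 6; minimax = 6.
-3 ≠ 6, so there is no saddle point; optimal play is mixed.
Let the attacker play North with probability p. Expected payoff against Reinforce: (-4)p + 6(1−p) = −10p + 6; against Withdraw: 6p + (-3)(1−p) = 9p − 3.
Setting these equal: −10p + 6 = 9p − 3 ⇒ −19p = -9 ⇒ p = 9/19, and the value is (-10)·(9/19) + 6 = 24/19.
For the defender: with q = P(Reinforce), equating North's and South's payoffs gives −10q + 6 = 9q − 3 ⇒ q = 9/19.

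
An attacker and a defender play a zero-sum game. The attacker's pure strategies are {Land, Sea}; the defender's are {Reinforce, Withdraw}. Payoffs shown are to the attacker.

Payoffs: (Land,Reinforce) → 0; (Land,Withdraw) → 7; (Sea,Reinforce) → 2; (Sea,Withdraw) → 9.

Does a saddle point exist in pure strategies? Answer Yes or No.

Yes

Row minima: Land → 0, Sea → 2; maximin = 2.
Column maxima: Reinforce → 2, Withdraw → 9; minimax = 2.
maximin = minimax = 2, so a saddle point exists.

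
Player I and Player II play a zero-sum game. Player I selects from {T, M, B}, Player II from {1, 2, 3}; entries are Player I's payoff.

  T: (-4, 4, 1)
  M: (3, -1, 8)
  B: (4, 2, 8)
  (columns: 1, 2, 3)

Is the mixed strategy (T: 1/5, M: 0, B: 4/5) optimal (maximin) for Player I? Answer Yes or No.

Yes

Against 1 this mix gives (1/5)·(-4) + (4/5)·4 = 12/5.
Against 2 this mix gives (1/5)·4 + (4/5)·2 = 12/5.
Against 3 this mix gives (1/5)·1 + (4/5)·8 = 33/5.
All of Player II's active replies (1, 2) yield 12/5, and no column does worse for Player I. The mix makes Player II indifferent and guarantees 12/5, so it is optimal.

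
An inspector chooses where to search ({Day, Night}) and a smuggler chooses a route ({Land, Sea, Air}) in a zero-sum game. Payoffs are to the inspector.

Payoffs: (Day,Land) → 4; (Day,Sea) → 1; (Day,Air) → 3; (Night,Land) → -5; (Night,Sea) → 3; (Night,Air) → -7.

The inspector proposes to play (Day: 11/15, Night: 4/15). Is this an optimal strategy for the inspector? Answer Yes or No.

Against Land this mix gives (11/15)·4 + (4/15)·(-5) = 8/5.
Against Sea this mix gives (11/15)·1 + (4/15)·3 = 23/15.
Against Air this mix gives (11/15)·3 + (4/15)·(-7) = 1/3.
The smuggler will play Air, holding the inspector to 1/3. Shifting weight toward the row that does better against Air would raise this floor (the equalizing mix achieves 4/3 against both Air and Sea), so the proposed strategy is not optimal.

No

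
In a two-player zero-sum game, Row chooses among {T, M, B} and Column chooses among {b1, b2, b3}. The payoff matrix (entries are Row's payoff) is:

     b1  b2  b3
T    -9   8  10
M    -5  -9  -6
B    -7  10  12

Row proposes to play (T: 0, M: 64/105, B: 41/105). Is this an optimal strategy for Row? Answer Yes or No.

Against b1 this mix gives (64/105)·(-5) + (41/105)·(-7) = -607/105.
Against b2 this mix gives (64/105)·(-9) + (41/105)·10 = -166/105.
Against b3 this mix gives (64/105)·(-6) + (41/105)·12 = 36/35.
Column will play b1, holding Row to -607/105. Shifting weight toward the row that does better against b1 would raise this floor (the equalizing mix achieves -113/21 against both b1 and b2), so the proposed strategy is not optimal.

No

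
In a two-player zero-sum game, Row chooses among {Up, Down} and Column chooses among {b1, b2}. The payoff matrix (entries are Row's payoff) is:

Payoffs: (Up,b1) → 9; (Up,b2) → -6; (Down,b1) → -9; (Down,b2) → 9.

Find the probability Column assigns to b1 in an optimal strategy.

5/11

Row minima: Up → -6, Down → -9; maximin = -6.
Column maxima: b1 → 9, b2 → 9; minimax = 9.
-6 ≠ 9, so there is no saddle point; optimal play is mixed.
Let Row play Up with probability p. Expected payoff against b1: 9p + (-9)(1−p) = 18p − 9; against b2: (-6)p + 9(1−p) = −15p + 9.
Setting these equal: 18p − 9 = −15p + 9 ⇒ 33p = 18 ⇒ p = 6/11, and the value is (18)·(6/11) − 9 = 9/11.
For Column: with q = P(b1), equating Up's and Down's payoffs gives 15q − 6 = −18q + 9 ⇒ q = 5/11.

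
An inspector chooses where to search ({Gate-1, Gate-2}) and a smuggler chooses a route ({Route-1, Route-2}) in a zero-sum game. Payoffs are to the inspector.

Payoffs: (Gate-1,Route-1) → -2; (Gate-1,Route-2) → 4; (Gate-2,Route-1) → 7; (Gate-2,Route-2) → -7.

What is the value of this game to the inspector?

Row minima: Gate-1 → -2, Gate-2 → -7; maximin = -2.
Column maxima: Route-1 → 7, Route-2 → 4; minimax = 4.
-2 ≠ 4, so there is no saddle point; optimal play is mixed.
Let the inspector play Gate-1 with probability p. Expected payoff against Route-1: (-2)p + 7(1−p) = −9p + 7; against Route-2: 4p + (-7)(1−p) = 11p − 7.
Setting these equal: −9p + 7 = 11p − 7 ⇒ −20p = -14 ⇒ p = 7/10, and the value is (-9)·(7/10) + 7 = 7/10.
For the smuggler: with q = P(Route-1), equating Gate-1's and Gate-2's payoffs gives −6q + 4 = 14q − 7 ⇒ q = 11/20.

7/10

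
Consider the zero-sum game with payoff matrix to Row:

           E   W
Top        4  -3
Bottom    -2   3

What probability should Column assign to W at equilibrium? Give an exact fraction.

1/2

Row minima: Top → -3, Bottom → -2; maximin = -2.
Column maxima: E → 4, W → 3; minimax = 3.
-2 ≠ 3, so there is no saddle point; optimal play is mixed.
Let Row play Top with probability p. Expected payoff against E: 4p + (-2)(1−p) = 6p − 2; against W: (-3)p + 3(1−p) = −6p + 3.
Setting these equal: 6p − 2 = −6p + 3 ⇒ 12p = 5 ⇒ p = 5/12, and the value is (6)·(5/12) − 2 = 1/2.
For Column: with q = P(E), equating Top's and Bottom's payoffs gives 7q − 3 = −5q + 3 ⇒ q = 1/2.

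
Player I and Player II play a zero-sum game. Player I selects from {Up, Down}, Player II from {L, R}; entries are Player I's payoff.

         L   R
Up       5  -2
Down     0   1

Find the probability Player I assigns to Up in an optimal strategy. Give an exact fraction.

1/8

Row minima: Up → -2, Down → 0; maximin = 0.
Column maxima: L → 5, R → 1; minimax = 1.
0 ≠ 1, so there is no saddle point; optimal play is mixed.
Let Player I play Up with probability p. Expected payoff against L: 5p + 0(1−p) = 5p; against R: (-2)p + 1(1−p) = −3p + 1.
Setting these equal: 5p = −3p + 1 ⇒ 8p = 1 ⇒ p = 1/8, and the value is (5)·(1/8) = 5/8.
For Player II: with q = P(L), equating Up's and Down's payoffs gives 7q − 2 = −q + 1 ⇒ q = 3/8.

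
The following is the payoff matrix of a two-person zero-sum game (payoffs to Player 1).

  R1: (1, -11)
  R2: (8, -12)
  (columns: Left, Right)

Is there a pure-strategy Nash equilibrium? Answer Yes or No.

Yes

Row minima: R1 → -11, R2 → -12; maximin = -11.
Column maxima: Left → 8, Right → -11; minimax = -11.
maximin = minimax = -11, so a saddle point exists.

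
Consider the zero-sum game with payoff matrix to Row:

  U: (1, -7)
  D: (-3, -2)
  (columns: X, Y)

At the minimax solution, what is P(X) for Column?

Row minima: U → -7, D → -3; maximin = -3.
Column maxima: X → 1, Y → -2; minimax = -2.
-3 ≠ -2, so there is no saddle point; optimal play is mixed.
Let Row play U with probability p. Expected payoff against X: 1p + (-3)(1−p) = 4p − 3; against Y: (-7)p + (-2)(1−p) = −5p − 2.
Setting these equal: 4p − 3 = −5p − 2 ⇒ 9p = 1 ⇒ p = 1/9, and the value is (4)·(1/9) − 3 = -23/9.
For Column: with q = P(X), equating U's and D's payoffs gives 8q − 7 = −q − 2 ⇒ q = 5/9.

5/9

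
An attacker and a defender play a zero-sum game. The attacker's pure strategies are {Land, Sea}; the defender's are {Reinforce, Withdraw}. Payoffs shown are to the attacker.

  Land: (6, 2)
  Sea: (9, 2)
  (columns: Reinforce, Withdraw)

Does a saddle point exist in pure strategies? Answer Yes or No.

Row minima: Land → 2, Sea → 2; maximin = 2.
Column maxima: Reinforce → 9, Withdraw → 2; minimax = 2.
maximin = minimax = 2, so a saddle point exists.

Yes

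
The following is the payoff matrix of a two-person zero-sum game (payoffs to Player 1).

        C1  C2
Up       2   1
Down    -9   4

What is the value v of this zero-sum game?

17/14

Row minima: Up → 1, Down → -9; maximin = 1.
Column maxima: C1 → 2, C2 → 4; minimax = 2.
1 ≠ 2, so there is no saddle point; optimal play is mixed.
Let Player 1 play Up with probability p. Expected payoff against C1: 2p + (-9)(1−p) = 11p − 9; against C2: 1p + 4(1−p) = −3p + 4.
Setting these equal: 11p − 9 = −3p + 4 ⇒ 14p = 13 ⇒ p = 13/14, and the value is (11)·(13/14) − 9 = 17/14.
For Player 2: with q = P(C1), equating Up's and Down's payoffs gives q + 1 = −13q + 4 ⇒ q = 3/14.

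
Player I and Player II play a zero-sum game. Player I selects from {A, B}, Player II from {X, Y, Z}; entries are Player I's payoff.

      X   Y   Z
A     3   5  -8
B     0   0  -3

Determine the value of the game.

Row minima: A → -8, B → -3; maximin = -3.
Column maxima: X → 3, Y → 5, Z → -3; minimax = -3.
Since maximin = minimax = -3, there is a saddle point and the value is -3.

-3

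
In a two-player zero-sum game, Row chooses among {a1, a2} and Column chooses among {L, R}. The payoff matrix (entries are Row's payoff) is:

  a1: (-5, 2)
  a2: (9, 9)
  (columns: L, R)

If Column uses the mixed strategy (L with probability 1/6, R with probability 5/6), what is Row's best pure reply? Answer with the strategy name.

a2

Expected payoff of a1: (1/6)·(-5) + (5/6)·2 = 5/6.
Expected payoff of a2: (1/6)·9 + (5/6)·9 = 9.
The largest is 9, so Row's best response is a2.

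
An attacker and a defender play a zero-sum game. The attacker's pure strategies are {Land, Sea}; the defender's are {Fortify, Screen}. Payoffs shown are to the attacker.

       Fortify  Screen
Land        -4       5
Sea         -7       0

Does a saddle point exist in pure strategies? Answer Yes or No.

Row minima: Land → -4, Sea → -7; maximin = -4.
Column maxima: Fortify → -4, Screen → 5; minimax = -4.
maximin = minimax = -4, so a saddle point exists.

Yes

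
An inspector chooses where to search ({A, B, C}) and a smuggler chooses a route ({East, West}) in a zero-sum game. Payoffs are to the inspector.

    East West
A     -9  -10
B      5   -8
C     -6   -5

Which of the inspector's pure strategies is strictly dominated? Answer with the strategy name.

A

B gives a strictly higher payoff than A against every column: 5 > -9, -8 > -10.
So A is strictly dominated and the inspector never plays it.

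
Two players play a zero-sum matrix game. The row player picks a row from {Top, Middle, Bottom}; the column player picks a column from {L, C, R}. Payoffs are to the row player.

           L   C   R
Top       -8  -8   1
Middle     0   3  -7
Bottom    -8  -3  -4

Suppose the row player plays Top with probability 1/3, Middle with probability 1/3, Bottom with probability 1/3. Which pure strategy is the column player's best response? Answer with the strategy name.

If the column player plays L, the row player's expected payoff is (1/3)·(-8) + (1/3)·0 + (1/3)·(-8) = -16/3.
If the column player plays C, the row player's expected payoff is (1/3)·(-8) + (1/3)·3 + (1/3)·(-3) = -8/3.
If the column player plays R, the row player's expected payoff is (1/3)·1 + (1/3)·(-7) + (1/3)·(-4) = -10/3.
The column player minimizes the row player's payoff; the smallest is -16/3, so the best response is L.

L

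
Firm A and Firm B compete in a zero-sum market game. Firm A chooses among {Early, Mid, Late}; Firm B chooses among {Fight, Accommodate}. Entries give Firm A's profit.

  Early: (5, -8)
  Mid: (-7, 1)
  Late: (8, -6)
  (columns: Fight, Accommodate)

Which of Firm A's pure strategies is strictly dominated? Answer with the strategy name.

Late gives a strictly higher payoff than Early against every column: 8 > 5, -6 > -8.
So Early is strictly dominated and Firm A never plays it.

Early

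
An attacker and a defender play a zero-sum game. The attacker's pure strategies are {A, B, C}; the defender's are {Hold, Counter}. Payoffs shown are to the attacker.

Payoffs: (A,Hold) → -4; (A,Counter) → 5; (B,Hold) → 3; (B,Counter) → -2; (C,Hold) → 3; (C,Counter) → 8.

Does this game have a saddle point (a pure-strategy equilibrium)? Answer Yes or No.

Row minima: A → -4, B → -2, C → 3; maximin = 3.
Column maxima: Hold → 3, Counter → 8; minimax = 3.
maximin = minimax = 3, so a saddle point exists.

Yes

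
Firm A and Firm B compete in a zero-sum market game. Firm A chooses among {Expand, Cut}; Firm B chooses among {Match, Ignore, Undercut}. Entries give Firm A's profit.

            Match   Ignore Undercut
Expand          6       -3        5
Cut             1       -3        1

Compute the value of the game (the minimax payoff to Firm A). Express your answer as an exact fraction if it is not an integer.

-3

Row minima: Expand → -3, Cut → -3; maximin = -3.
Column maxima: Match → 6, Ignore → -3, Undercut → 5; minimax = -3.
Since maximin = minimax = -3, there is a saddle point and the value is -3.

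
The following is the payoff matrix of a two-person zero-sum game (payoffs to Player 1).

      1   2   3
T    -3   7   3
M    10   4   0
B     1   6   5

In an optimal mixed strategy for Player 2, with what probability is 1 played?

5/14

Row minima: T → -3, M → 0, B → 1; maximin = 1.
Column maxima: 1 → 10, 2 → 7, 3 → 5; minimax = 5.
1 ≠ 5, so there is no saddle point; optimal play is mixed.
2 is strictly dominated by 3 (it gives Player 1 strictly more in every row), so Player 2 never plays it.
With 2 eliminated, T is strictly dominated by B (B gives Player 1 strictly more in every remaining column), so Player 1 never plays it.
On the remaining 2×2 (M, B vs 1, 3):
Let Player 1 play M with probability p. Expected payoff against 1: 10p + 1(1−p) = 9p + 1; against 3: 0p + 5(1−p) = −5p + 5.
Setting these equal: 9p + 1 = −5p + 5 ⇒ 14p = 4 ⇒ p = 2/7, and the value is (9)·(2/7) + 1 = 25/7.
For Player 2: with q = P(1), equating M's and B's payoffs gives 10q = −4q + 5 ⇒ q = 5/14.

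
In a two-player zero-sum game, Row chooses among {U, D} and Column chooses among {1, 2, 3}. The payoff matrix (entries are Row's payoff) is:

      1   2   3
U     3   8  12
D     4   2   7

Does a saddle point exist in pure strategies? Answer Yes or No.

No

Row minima: U → 3, D → 2; maximin = 3.
Column maxima: 1 → 4, 2 → 8, 3 → 12; minimax = 4.
3 ≠ 4, so no pure-strategy equilibrium exists.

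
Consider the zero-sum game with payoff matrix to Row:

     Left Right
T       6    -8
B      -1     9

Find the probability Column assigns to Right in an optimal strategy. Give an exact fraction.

Row minima: T → -8, B → -1; maximin = -1.
Column maxima: Left → 6, Right → 9; minimax = 6.
-1 ≠ 6, so there is no saddle point; optimal play is mixed.
Let Row play T with probability p. Expected payoff against Left: 6p + (-1)(1−p) = 7p − 1; against Right: (-8)p + 9(1−p) = −17p + 9.
Setting these equal: 7p − 1 = −17p + 9 ⇒ 24p = 10 ⇒ p = 5/12, and the value is (7)·(5/12) − 1 = 23/12.
For Column: with q = P(Left), equating T's and B's payoffs gives 14q − 8 = −10q + 9 ⇒ q = 17/24.

7/24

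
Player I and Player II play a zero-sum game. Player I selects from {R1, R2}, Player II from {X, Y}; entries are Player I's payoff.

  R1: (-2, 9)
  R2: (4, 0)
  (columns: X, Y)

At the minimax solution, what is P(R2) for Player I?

Row minima: R1 → -2, R2 → 0; maximin = 0.
Column maxima: X → 4, Y → 9; minimax = 4.
0 ≠ 4, so there is no saddle point; optimal play is mixed.
Let Player I play R1 with probability p. Expected payoff against X: (-2)p + 4(1−p) = −6p + 4; against Y: 9p + 0(1−p) = 9p.
Setting these equal: −6p + 4 = 9p ⇒ −15p = -4 ⇒ p = 4/15, and the value is (-6)·(4/15) + 4 = 12/5.
For Player II: with q = P(X), equating R1's and R2's payoffs gives −11q + 9 = 4q ⇒ q = 3/5.

11/15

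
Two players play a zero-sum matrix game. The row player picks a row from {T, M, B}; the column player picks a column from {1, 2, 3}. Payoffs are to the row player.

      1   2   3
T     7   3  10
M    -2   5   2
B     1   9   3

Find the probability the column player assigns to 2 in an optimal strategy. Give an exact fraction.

Row minima: T → 3, M → -2, B → 1; maximin = 3.
Column maxima: 1 → 7, 2 → 9, 3 → 10; minimax = 7.
3 ≠ 7, so there is no saddle point; optimal play is mixed.
M is strictly dominated by B, so the row player never plays it.
3 is strictly dominated by 1 (it gives the row player strictly more in every row), so the column player never plays it.
On the remaining 2×2 (T, B vs 1, 2):
Let the row player play T with probability p. Expected payoff against 1: 7p + 1(1−p) = 6p + 1; against 2: 3p + 9(1−p) = −6p + 9.
Setting these equal: 6p + 1 = −6p + 9 ⇒ 12p = 8 ⇒ p = 2/3, and the value is (6)·(2/3) + 1 = 5.
For the column player: with q = P(1), equating T's and B's payoffs gives 4q + 3 = −8q + 9 ⇒ q = 1/2.

1/2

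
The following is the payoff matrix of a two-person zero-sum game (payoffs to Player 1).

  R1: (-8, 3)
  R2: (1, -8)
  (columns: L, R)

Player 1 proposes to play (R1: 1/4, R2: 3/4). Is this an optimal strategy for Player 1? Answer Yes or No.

No

Against L this mix gives (1/4)·(-8) + (3/4)·1 = -5/4.
Against R this mix gives (1/4)·3 + (3/4)·(-8) = -21/4.
Player 2 will play R, holding Player 1 to -21/4. Shifting weight toward the row that does better against R would raise this floor (the equalizing mix achieves -61/20 against both R and L), so the proposed strategy is not optimal.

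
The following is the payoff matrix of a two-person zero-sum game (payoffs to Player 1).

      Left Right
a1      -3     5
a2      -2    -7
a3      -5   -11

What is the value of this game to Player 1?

Row minima: a1 → -3, a2 → -7, a3 → -11; maximin = -3.
Column maxima: Left → -2, Right → 5; minimax = -2.
-3 ≠ -2, so there is no saddle point; optimal play is mixed.
a3 is strictly dominated by a1, so Player 1 never plays it.
On the remaining 2×2 (a1, a2 vs Left, Right):
Let Player 1 play a1 with probability p. Expected payoff against Left: (-3)p + (-2)(1−p) = −p − 2; against Right: 5p + (-7)(1−p) = 12p − 7.
Setting these equal: −p − 2 = 12p − 7 ⇒ −13p = -5 ⇒ p = 5/13, and the value is (-1)·(5/13) − 2 = -31/13.
For Player 2: with q = P(Left), equating a1's and a2's payoffs gives −8q + 5 = 5q − 7 ⇒ q = 12/13.

-31/13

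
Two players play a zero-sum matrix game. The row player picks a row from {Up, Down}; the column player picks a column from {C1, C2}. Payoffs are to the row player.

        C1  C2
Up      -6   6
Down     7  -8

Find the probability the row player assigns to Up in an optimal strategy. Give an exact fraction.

5/9

Row minima: Up → -6, Down → -8; maximin = -6.
Column maxima: C1 → 7, C2 → 6; minimax = 6.
-6 ≠ 6, so there is no saddle point; optimal play is mixed.
Let the row player play Up with probability p. Expected payoff against C1: (-6)p + 7(1−p) = −13p + 7; against C2: 6p + (-8)(1−p) = 14p − 8.
Setting these equal: −13p + 7 = 14p − 8 ⇒ −27p = -15 ⇒ p = 5/9, and the value is (-13)·(5/9) + 7 = -2/9.
For the column player: with q = P(C1), equating Up's and Down's payoffs gives −12q + 6 = 15q − 8 ⇒ q = 14/27.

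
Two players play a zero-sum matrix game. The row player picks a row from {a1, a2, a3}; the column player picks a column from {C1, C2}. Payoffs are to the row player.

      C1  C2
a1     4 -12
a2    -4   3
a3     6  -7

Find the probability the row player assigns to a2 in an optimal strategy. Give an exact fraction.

13/20

Row minima: a1 → -12, a2 → -4, a3 → -7; maximin = -4.
Column maxima: C1 → 6, C2 → 3; minimax = 3.
-4 ≠ 3, so there is no saddle point; optimal play is mixed.
a1 is strictly dominated by a3, so the row player never plays it.
On the remaining 2×2 (a2, a3 vs C1, C2):
Let the row player play a2 with probability p. Expected payoff against C1: (-4)p + 6(1−p) = −10p + 6; against C2: 3p + (-7)(1−p) = 10p − 7.
Setting these equal: −10p + 6 = 10p − 7 ⇒ −20p = -13 ⇒ p = 13/20, and the value is (-10)·(13/20) + 6 = -1/2.
For the column player: with q = P(C1), equating a2's and a3's payoffs gives −7q + 3 = 13q − 7 ⇒ q = 1/2.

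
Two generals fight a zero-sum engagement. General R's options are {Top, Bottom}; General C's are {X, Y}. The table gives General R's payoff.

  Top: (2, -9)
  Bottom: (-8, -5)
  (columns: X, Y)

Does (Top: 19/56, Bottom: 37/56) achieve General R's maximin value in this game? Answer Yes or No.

Against X this mix gives (19/56)·2 + (37/56)·(-8) = -129/28.
Against Y this mix gives (19/56)·(-9) + (37/56)·(-5) = -89/14.
General C will play Y, holding General R to -89/14. Shifting weight toward the row that does better against Y would raise this floor (the equalizing mix achieves -41/7 against both Y and X), so the proposed strategy is not optimal.

No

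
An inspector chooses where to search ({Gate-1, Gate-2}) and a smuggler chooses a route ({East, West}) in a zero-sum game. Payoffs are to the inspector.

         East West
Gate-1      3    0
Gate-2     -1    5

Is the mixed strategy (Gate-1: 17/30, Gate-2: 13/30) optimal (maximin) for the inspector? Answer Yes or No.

Against East this mix gives (17/30)·3 + (13/30)·(-1) = 19/15.
Against West this mix gives (17/30)·0 + (13/30)·5 = 13/6.
The smuggler will play East, holding the inspector to 19/15. Shifting weight toward the row that does better against East would raise this floor (the equalizing mix achieves 5/3 against both East and West), so the proposed strategy is not optimal.

No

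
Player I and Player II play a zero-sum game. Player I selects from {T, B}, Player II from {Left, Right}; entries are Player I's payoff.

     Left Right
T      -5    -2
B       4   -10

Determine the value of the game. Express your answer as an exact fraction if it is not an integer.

-58/17

Row minima: T → -5, B → -10; maximin = -5.
Column maxima: Left → 4, Right → -2; minimax = -2.
-5 ≠ -2, so there is no saddle point; optimal play is mixed.
Let Player I play T with probability p. Expected payoff against Left: (-5)p + 4(1−p) = −9p + 4; against Right: (-2)p + (-10)(1−p) = 8p − 10.
Setting these equal: −9p + 4 = 8p − 10 ⇒ −17p = -14 ⇒ p = 14/17, and the value is (-9)·(14/17) + 4 = -58/17.
For Player II: with q = P(Left), equating T's and B's payoffs gives −3q − 2 = 14q − 10 ⇒ q = 8/17.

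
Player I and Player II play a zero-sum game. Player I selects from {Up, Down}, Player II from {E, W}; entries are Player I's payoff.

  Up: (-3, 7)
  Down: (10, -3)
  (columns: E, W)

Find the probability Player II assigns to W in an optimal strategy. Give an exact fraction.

13/23

Row minima: Up → -3, Down → -3; maximin = -3.
Column maxima: E → 10, W → 7; minimax = 7.
-3 ≠ 7, so there is no saddle point; optimal play is mixed.
Let Player I play Up with probability p. Expected payoff against E: (-3)p + 10(1−p) = −13p + 10; against W: 7p + (-3)(1−p) = 10p − 3.
Setting these equal: −13p + 10 = 10p − 3 ⇒ −23p = -13 ⇒ p = 13/23, and the value is (-13)·(13/23) + 10 = 61/23.
For Player II: with q = P(E), equating Up's and Down's payoffs gives −10q + 7 = 13q − 3 ⇒ q = 10/23.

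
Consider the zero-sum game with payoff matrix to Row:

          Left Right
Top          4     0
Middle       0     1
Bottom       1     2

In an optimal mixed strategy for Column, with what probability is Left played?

Row minima: Top → 0, Middle → 0, Bottom → 1; maximin = 1.
Column maxima: Left → 4, Right → 2; minimax = 2.
1 ≠ 2, so there is no saddle point; optimal play is mixed.
Middle is strictly dominated by Bottom, so Row never plays it.
On the remaining 2×2 (Top, Bottom vs Left, Right):
Let Row play Top with probability p. Expected payoff against Left: 4p + 1(1−p) = 3p + 1; against Right: 0p + 2(1−p) = −2p + 2.
Setting these equal: 3p + 1 = −2p + 2 ⇒ 5p = 1 ⇒ p = 1/5, and the value is (3)·(1/5) + 1 = 8/5.
For Column: with q = P(Left), equating Top's and Bottom's payoffs gives 4q = −q + 2 ⇒ q = 2/5.

2/5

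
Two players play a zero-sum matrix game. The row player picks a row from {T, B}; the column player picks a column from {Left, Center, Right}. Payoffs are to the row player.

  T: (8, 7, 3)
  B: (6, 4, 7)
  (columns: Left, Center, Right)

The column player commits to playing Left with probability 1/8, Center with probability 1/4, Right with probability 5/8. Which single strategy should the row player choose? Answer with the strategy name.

B

Expected payoff of T: (1/8)·8 + (1/4)·7 + (5/8)·3 = 37/8.
Expected payoff of B: (1/8)·6 + (1/4)·4 + (5/8)·7 = 49/8.
The largest is 49/8, so the row player's best response is B.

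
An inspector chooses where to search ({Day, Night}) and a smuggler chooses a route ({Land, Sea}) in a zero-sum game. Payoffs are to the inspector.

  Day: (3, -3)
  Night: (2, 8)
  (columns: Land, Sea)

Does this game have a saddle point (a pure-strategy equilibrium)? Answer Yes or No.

No

Row minima: Day → -3, Night → 2; maximin = 2.
Column maxima: Land → 3, Sea → 8; minimax = 3.
2 ≠ 3, so no pure-strategy equilibrium exists.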